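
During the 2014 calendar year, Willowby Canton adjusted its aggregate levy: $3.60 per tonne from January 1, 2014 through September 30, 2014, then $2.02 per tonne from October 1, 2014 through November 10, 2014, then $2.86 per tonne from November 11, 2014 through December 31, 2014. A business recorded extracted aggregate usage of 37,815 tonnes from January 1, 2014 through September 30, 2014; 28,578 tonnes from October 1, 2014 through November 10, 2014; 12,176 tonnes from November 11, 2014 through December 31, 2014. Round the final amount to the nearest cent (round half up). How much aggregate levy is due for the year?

$228684.92

January 1 – September 30, 2014: 37,815 tonnes at $3.60/tonne → $136134.00
October 1 – November 10, 2014: 28,578 tonnes at $2.02/tonne → $57727.56
November 11 – December 31, 2014: 12,176 tonnes at $2.86/tonne → $34823.36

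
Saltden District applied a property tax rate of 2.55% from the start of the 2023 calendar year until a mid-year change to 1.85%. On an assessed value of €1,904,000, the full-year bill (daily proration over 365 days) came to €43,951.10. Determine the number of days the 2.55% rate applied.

239 days

Let d = days at the first rate; then 365 − d days at the second rate.
€1,904,000 × [2.55%·d + 1.85%·(365−d)] / 365 = €43,951.10
Solving gives d = 239, so the new rate took effect on 28 August 2023.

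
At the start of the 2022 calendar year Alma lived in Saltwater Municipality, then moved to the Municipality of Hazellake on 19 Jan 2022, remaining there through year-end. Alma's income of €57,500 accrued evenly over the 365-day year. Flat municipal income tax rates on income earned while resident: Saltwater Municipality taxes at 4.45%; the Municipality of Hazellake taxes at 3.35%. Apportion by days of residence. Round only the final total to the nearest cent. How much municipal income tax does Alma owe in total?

€1,957.44

Saltwater Municipality, 1 Jan – 18 Jan 2022: 18 days → €57,500 × 4.45% × 18/365 = €126.1849
The Municipality of Hazellake, 19 Jan – 31 Dec 2022: 347 days → €57,500 × 3.35% × 347/365 = €1,831.2568
Total = €1,957.4418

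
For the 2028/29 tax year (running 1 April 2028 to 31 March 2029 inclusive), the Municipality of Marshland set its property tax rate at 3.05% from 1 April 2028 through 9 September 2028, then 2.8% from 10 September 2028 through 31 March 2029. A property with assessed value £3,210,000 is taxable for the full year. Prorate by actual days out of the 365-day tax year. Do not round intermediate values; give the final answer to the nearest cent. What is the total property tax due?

1 April – 9 September 2028: 162 days at 3.05% → £3,210,000 × 3.05% × 162/365 = £43,453.7260
10 September 2028 – 31 March 2029: 203 days at 2.8% → £3,210,000 × 2.8% × 203/365 = £49,988.0548
Total = £93,441.7808

£93,441.78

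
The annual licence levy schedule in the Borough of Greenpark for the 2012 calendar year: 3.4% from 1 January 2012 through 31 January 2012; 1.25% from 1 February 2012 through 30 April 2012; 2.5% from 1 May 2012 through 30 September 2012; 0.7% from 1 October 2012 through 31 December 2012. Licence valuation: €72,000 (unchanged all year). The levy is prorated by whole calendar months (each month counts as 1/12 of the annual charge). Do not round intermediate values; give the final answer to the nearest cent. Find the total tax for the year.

€1,305.00

1 January – 31 January 2012: 1 month at 3.4% → €72,000 × 3.4% × 1/12 = €204.0000
1 February – 30 April 2012: 3 months at 1.25% → €72,000 × 1.25% × 3/12 = €225.0000
1 May – 30 September 2012: 5 months at 2.5% → €72,000 × 2.5% × 5/12 = €750.0000
1 October – 31 December 2012: 3 months at 0.7% → €72,000 × 0.7% × 3/12 = €126.0000
Total = €1,305.0000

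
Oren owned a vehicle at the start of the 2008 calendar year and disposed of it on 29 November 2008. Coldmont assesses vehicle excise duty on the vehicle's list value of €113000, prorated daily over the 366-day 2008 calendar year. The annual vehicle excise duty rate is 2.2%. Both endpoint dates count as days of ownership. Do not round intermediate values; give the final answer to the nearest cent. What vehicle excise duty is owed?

Days held (1 January – 29 November 2008): 334 out of 366
Tax = €113000 × 2.2% × 334/366 = €2268.6448

€2268.64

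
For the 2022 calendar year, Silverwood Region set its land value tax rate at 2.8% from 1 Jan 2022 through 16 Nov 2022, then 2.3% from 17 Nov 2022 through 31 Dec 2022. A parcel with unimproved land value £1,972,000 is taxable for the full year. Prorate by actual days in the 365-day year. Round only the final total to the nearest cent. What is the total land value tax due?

£54,000.38

1 Jan – 16 Nov 2022: 320 days at 2.8% → £1,972,000 × 2.8% × 320/365 = £48,408.5479
17 Nov – 31 Dec 2022: 45 days at 2.3% → £1,972,000 × 2.3% × 45/365 = £5,591.8356
Total = £54,000.3836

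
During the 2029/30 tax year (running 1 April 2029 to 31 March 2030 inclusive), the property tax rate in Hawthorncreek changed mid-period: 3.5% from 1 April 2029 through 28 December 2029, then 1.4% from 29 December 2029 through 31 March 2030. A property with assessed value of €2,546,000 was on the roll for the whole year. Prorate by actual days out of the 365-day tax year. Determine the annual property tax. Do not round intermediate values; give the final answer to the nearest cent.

1 April – 28 December 2029: 272 days at 3.5% → €2,546,000 × 3.5% × 272/365 = €66,405.2603
29 December 2029 – 31 March 2030: 93 days at 1.4% → €2,546,000 × 1.4% × 93/365 = €9,081.8959
Total = €75,487.1562

€75,487.16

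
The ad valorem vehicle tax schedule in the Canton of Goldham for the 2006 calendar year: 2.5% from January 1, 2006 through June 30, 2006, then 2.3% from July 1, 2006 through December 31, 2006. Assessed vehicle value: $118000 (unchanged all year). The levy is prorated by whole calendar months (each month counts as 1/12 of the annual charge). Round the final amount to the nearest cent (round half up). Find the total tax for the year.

$2832.00

January 1 – June 30, 2006: 6 months at 2.5% → $118000 × 2.5% × 6/12 = $1475.0000
July 1 – December 31, 2006: 6 months at 2.3% → $118000 × 2.3% × 6/12 = $1357.0000
Total = $2832.0000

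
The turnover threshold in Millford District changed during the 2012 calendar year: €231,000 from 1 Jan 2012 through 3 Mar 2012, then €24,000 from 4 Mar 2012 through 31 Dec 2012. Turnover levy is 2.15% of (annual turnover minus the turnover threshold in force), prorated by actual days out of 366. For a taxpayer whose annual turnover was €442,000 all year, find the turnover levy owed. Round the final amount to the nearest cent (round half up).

1 Jan – 3 Mar 2012: 63 days, exemption €231,000 → (€442,000 − €231,000) × 2.15% × 63/366 = €780.8730
4 Mar – 31 Dec 2012: 303 days, exemption €24,000 → (€442,000 − €24,000) × 2.15% × 303/366 = €7,440.0574
Total = €8,220.9303

€8,220.93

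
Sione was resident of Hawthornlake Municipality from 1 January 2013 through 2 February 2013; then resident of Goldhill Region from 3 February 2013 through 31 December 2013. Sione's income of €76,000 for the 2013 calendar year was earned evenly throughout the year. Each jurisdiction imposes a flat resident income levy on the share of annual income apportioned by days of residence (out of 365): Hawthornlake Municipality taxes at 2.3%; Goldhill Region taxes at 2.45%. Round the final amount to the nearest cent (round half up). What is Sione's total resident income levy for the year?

Hawthornlake Municipality, 1 January – 2 February 2013: 33 days → €76,000 × 2.3% × 33/365 = €158.0384
Goldhill Region, 3 February – 31 December 2013: 332 days → €76,000 × 2.45% × 332/365 = €1,693.6548
Total = €1,851.6932

€1,851.69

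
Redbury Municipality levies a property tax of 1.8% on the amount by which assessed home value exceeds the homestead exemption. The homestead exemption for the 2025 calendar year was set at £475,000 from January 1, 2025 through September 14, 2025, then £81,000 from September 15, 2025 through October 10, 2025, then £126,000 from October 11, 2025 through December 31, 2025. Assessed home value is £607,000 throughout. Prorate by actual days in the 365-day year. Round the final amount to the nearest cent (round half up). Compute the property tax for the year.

January 1 – September 14, 2025: 257 days, exemption £475,000 → (£607,000 − £475,000) × 1.8% × 257/365 = £1,672.9644
September 15 – October 10, 2025: 26 days, exemption £81,000 → (£607,000 − £81,000) × 1.8% × 26/365 = £674.4329
October 11 – December 31, 2025: 82 days, exemption £126,000 → (£607,000 − £126,000) × 1.8% × 82/365 = £1,945.0849
Total = £4,292.4822

£4,292.48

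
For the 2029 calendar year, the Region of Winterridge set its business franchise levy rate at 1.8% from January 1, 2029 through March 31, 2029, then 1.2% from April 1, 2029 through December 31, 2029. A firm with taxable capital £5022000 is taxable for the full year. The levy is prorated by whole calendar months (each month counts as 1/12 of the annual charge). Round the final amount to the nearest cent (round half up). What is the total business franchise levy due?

£67797.00

January 1 – March 31, 2029: 3 months at 1.8% → £5022000 × 1.8% × 3/12 = £22599.0000
April 1 – December 31, 2029: 9 months at 1.2% → £5022000 × 1.2% × 9/12 = £45198.0000
Total = £67797.0000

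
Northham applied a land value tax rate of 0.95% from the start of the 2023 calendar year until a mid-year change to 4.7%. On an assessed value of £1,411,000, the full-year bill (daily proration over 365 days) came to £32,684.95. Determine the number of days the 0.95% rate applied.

232 days

Let d = days at the first rate; then 365 − d days at the second rate.
£1,411,000 × [0.95%·d + 4.7%·(365−d)] / 365 = £32,684.95
Solving gives d = 232, so the new rate took effect on 21 August 2023.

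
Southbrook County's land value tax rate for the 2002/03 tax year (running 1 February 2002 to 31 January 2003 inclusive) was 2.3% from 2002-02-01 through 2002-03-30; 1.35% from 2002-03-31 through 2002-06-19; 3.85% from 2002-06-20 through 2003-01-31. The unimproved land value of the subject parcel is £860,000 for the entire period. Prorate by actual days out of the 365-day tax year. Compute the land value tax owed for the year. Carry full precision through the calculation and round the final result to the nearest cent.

£26,220.58

2002-02-01 to 2002-03-30: 58 days at 2.3% → £860,000 × 2.3% × 58/365 = £3,143.1233
2002-03-31 to 2002-06-19: 81 days at 1.35% → £860,000 × 1.35% × 81/365 = £2,576.4658
2002-06-20 to 2003-01-31: 226 days at 3.85% → £860,000 × 3.85% × 226/365 = £20,500.9863
Total = £26,220.5753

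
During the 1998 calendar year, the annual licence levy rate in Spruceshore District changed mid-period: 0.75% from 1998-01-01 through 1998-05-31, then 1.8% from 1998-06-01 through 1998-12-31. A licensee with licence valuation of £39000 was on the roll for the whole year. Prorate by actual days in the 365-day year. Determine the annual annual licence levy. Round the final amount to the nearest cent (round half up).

£532.59

1998-01-01 to 1998-05-31: 151 days at 0.75% → £39000 × 0.75% × 151/365 = £121.0068
1998-06-01 to 1998-12-31: 214 days at 1.8% → £39000 × 1.8% × 214/365 = £411.5836
Total = £532.5904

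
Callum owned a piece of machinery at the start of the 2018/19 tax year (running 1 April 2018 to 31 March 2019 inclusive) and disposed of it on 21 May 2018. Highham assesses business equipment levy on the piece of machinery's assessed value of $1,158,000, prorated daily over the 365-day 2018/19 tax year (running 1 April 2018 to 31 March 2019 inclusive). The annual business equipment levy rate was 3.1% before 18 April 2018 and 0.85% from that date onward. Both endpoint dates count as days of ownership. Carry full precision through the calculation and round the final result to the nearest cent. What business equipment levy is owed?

$2,588.84

1 April – 17 April 2018: 17 days at 3.1% → $1,158,000 × 3.1% × 17/365 = $1,671.9616
18 April – 21 May 2018: 34 days at 0.85% → $1,158,000 × 0.85% × 34/365 = $916.8822
Total = $2,588.8438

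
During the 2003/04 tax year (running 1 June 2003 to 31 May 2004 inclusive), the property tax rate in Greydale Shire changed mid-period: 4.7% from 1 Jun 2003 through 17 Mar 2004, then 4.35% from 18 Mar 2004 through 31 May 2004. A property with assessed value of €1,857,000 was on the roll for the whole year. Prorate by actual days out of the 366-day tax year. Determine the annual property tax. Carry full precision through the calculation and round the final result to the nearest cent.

€85,947.14

1 Jun 2003 – 17 Mar 2004: 291 days at 4.7% → €1,857,000 × 4.7% × 291/366 = €69,393.9590
18 Mar – 31 May 2004: 75 days at 4.35% → €1,857,000 × 4.35% × 75/366 = €16,553.1762
Total = €85,947.1352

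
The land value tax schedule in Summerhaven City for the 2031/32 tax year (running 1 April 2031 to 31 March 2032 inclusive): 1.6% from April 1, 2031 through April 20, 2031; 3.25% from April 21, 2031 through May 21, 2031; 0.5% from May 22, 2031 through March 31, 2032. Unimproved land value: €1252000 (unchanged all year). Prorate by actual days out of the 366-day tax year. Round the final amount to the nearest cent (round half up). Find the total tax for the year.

April 1 – April 20, 2031: 20 days at 1.6% → €1252000 × 1.6% × 20/366 = €1094.6448
April 21 – May 21, 2031: 31 days at 3.25% → €1252000 × 3.25% × 31/366 = €3446.4208
May 22, 2031 – March 31, 2032: 315 days at 0.5% → €1252000 × 0.5% × 315/366 = €5387.7049
Total = €9928.7705

€9928.77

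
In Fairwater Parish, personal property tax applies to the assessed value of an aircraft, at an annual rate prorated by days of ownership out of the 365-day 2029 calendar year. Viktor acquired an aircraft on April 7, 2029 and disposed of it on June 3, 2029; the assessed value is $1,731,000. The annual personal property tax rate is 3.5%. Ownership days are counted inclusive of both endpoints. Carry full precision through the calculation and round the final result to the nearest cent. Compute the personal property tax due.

$9,627.21

Days held (April 7 – June 3, 2029): 58 out of 365
Tax = $1,731,000 × 3.5% × 58/365 = $9,627.2055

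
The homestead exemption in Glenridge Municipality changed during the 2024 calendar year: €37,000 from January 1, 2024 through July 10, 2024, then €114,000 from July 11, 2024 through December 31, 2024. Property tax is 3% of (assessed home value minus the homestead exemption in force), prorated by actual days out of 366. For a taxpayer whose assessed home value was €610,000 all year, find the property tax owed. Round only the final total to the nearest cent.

January 1 – July 10, 2024: 192 days, exemption €37,000 → (€610,000 − €37,000) × 3% × 192/366 = €9,017.7049
July 11 – December 31, 2024: 174 days, exemption €114,000 → (€610,000 − €114,000) × 3% × 174/366 = €7,074.0984
Total = €16,091.8033

€16,091.80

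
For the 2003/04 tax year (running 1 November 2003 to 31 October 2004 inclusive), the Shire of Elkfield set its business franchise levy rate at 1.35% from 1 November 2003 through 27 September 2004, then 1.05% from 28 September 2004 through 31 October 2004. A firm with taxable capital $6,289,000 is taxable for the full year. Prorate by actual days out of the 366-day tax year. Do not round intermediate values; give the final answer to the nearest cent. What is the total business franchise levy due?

1 November 2003 – 27 September 2004: 332 days at 1.35% → $6,289,000 × 1.35% × 332/366 = $77,014.4754
28 September – 31 October 2004: 34 days at 1.05% → $6,289,000 × 1.05% × 34/366 = $6,134.3525
Total = $83,148.8279

$83,148.83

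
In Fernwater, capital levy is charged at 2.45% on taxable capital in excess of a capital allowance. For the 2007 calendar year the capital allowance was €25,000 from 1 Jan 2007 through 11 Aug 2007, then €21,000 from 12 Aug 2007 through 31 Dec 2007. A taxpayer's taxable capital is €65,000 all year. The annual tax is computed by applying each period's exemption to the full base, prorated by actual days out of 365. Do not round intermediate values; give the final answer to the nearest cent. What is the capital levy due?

1 Jan – 11 Aug 2007: 223 days, exemption €25,000 → (€65,000 − €25,000) × 2.45% × 223/365 = €598.7397
12 Aug – 31 Dec 2007: 142 days, exemption €21,000 → (€65,000 − €21,000) × 2.45% × 142/365 = €419.3863
Total = €1,018.1260

€1,018.13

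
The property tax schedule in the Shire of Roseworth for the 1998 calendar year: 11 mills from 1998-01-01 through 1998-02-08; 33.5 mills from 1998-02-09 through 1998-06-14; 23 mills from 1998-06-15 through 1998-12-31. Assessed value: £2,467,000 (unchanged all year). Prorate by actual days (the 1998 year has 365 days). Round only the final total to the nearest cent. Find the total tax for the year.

£62,519.86

1998-01-01 to 1998-02-08: 39 days at 11 mills → £2,467,000 × 1.1% × 39/365 = £2,899.5699
1998-02-09 to 1998-06-14: 126 days at 33.5 mills → £2,467,000 × 3.35% × 126/365 = £28,529.3342
1998-06-15 to 1998-12-31: 200 days at 23 mills → £2,467,000 × 2.3% × 200/365 = £31,090.9589
Total = £62,519.8630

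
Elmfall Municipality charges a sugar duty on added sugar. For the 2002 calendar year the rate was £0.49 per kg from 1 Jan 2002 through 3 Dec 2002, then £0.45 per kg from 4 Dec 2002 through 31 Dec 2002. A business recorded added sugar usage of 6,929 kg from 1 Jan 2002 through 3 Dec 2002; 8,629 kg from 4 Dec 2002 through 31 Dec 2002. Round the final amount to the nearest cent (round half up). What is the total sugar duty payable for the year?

1 Jan – 3 Dec 2002: 6,929 kg at £0.49/kg → £3,395.21
4 Dec – 31 Dec 2002: 8,629 kg at £0.45/kg → £3,883.05

£7,278.26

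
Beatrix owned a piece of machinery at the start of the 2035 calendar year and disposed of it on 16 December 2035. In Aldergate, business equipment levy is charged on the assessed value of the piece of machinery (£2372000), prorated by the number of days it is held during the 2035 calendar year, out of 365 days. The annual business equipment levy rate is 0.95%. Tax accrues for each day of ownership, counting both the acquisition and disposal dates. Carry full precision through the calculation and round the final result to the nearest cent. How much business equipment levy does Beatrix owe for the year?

£21607.95

Days held (1 January – 16 December 2035): 350 out of 365
Tax = £2372000 × 0.95% × 350/365 = £21607.9452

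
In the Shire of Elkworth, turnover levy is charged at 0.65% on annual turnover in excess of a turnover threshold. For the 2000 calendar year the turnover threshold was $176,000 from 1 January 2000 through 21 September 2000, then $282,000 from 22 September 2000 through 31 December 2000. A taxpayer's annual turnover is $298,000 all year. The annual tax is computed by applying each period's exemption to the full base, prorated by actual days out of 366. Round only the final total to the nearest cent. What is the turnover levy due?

$602.87

1 January – 21 September 2000: 265 days, exemption $176,000 → ($298,000 − $176,000) × 0.65% × 265/366 = $574.1667
22 September – 31 December 2000: 101 days, exemption $282,000 → ($298,000 − $282,000) × 0.65% × 101/366 = $28.6995
Total = $602.8661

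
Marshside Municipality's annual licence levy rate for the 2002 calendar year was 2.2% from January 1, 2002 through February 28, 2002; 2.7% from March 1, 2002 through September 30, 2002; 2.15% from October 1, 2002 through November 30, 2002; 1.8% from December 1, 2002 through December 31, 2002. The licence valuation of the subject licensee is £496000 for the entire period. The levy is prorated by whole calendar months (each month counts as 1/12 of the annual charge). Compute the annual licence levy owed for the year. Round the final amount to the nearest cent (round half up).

£12152.00

January 1 – February 28, 2002: 2 months at 2.2% → £496000 × 2.2% × 2/12 = £1818.6667
March 1 – September 30, 2002: 7 months at 2.7% → £496000 × 2.7% × 7/12 = £7812.0000
October 1 – November 30, 2002: 2 months at 2.15% → £496000 × 2.15% × 2/12 = £1777.3333
December 1 – December 31, 2002: 1 month at 1.8% → £496000 × 1.8% × 1/12 = £744.0000
Total = £12152.0000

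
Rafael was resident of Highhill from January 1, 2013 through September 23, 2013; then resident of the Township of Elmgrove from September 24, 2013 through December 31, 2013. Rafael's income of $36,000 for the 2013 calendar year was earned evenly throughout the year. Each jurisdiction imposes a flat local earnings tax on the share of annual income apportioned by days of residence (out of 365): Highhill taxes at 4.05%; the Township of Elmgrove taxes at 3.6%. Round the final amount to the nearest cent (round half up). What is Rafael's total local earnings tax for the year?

Highhill, January 1 – September 23, 2013: 266 days → $36,000 × 4.05% × 266/365 = $1,062.5425
The Township of Elmgrove, September 24 – December 31, 2013: 99 days → $36,000 × 3.6% × 99/365 = $351.5178
Total = $1,414.0603

$1,414.06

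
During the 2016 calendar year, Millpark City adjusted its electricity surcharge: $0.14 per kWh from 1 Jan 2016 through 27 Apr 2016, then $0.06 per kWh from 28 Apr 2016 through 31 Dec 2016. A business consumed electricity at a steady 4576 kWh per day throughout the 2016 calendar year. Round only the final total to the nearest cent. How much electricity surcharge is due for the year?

1 Jan – 27 Apr 2016: 118 days × 4576 kWh/day = 539,968 kWh at $0.14/kWh → $75,595.52
28 Apr – 31 Dec 2016: 248 days × 4576 kWh/day = 1,134,848 kWh at $0.06/kWh → $68,090.88

$143,686.40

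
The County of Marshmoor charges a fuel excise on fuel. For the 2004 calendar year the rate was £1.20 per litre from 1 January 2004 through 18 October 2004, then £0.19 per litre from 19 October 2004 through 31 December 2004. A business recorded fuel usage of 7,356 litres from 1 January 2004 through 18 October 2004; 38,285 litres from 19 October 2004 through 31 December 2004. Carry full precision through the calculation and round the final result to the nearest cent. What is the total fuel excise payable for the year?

1 January – 18 October 2004: 7,356 litres at £1.20/litre → £8,827.20
19 October – 31 December 2004: 38,285 litres at £0.19/litre → £7,274.15

£16,101.35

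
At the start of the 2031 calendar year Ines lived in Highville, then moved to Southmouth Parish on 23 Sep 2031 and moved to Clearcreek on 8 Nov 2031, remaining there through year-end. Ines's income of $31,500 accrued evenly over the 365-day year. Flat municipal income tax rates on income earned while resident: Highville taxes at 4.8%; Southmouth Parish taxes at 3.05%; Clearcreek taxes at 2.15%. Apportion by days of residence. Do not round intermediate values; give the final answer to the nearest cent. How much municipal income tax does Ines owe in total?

$1,319.03

Highville, 1 Jan – 22 Sep 2031: 265 days → $31,500 × 4.8% × 265/365 = $1,097.7534
Southmouth Parish, 23 Sep – 7 Nov 2031: 46 days → $31,500 × 3.05% × 46/365 = $121.0808
Clearcreek, 8 Nov – 31 Dec 2031: 54 days → $31,500 × 2.15% × 54/365 = $100.1959
Total = $1,319.0301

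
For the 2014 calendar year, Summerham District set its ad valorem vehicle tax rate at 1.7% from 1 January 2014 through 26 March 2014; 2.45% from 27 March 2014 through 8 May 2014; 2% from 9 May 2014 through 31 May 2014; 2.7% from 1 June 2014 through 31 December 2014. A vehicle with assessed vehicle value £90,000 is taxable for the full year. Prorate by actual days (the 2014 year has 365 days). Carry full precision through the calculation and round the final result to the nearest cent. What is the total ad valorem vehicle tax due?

£2,154.21

1 January – 26 March 2014: 85 days at 1.7% → £90,000 × 1.7% × 85/365 = £356.3014
27 March – 8 May 2014: 43 days at 2.45% → £90,000 × 2.45% × 43/365 = £259.7671
9 May – 31 May 2014: 23 days at 2% → £90,000 × 2% × 23/365 = £113.4247
1 June – 31 December 2014: 214 days at 2.7% → £90,000 × 2.7% × 214/365 = £1,424.7123
Total = £2,154.2055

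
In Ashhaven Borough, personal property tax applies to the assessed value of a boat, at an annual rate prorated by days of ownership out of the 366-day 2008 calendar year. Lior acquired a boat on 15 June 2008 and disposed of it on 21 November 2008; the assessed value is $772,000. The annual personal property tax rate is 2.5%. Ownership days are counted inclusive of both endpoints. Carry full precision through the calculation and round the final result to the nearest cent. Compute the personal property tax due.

$8,437.16

Days held (15 June – 21 November 2008): 160 out of 366
Tax = $772,000 × 2.5% × 160/366 = $8,437.1585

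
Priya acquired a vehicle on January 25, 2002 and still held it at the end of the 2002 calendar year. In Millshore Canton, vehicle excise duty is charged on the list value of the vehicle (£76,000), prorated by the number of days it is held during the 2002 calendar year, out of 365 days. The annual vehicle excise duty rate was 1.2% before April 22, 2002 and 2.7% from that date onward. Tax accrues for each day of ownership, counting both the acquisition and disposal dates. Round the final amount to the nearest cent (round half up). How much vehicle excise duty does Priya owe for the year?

£1,645.35

January 25 – April 21, 2002: 87 days at 1.2% → £76,000 × 1.2% × 87/365 = £217.3808
April 22 – December 31, 2002: 254 days at 2.7% → £76,000 × 2.7% × 254/365 = £1,427.9671
Total = £1,645.3479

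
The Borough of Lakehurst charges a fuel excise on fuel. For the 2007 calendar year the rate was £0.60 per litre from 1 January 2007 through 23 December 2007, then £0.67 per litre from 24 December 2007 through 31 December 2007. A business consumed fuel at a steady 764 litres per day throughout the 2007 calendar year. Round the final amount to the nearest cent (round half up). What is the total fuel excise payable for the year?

£167,743.84

1 January – 23 December 2007: 357 days × 764 litres/day = 272,748 litres at £0.60/litre → £163,648.80
24 December – 31 December 2007: 8 days × 764 litres/day = 6,112 litres at £0.67/litre → £4,095.04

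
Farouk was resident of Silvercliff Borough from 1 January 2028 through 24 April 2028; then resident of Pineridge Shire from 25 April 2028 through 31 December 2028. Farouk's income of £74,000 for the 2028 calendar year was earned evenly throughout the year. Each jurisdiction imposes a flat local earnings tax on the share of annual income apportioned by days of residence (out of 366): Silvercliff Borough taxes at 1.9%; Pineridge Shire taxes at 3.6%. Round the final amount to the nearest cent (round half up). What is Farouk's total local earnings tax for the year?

£2,268.73

Silvercliff Borough, 1 January – 24 April 2028: 115 days → £74,000 × 1.9% × 115/366 = £441.7760
Pineridge Shire, 25 April – 31 December 2028: 251 days → £74,000 × 3.6% × 251/366 = £1,826.9508
Total = £2,268.7268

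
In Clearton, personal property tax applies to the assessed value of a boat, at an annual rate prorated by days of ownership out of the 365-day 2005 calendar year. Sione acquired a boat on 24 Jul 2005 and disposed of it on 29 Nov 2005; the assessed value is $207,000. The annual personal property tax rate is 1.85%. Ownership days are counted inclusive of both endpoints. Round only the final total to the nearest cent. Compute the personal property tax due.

$1,353.44

Days held (24 Jul – 29 Nov 2005): 129 out of 365
Tax = $207,000 × 1.85% × 129/365 = $1,353.4397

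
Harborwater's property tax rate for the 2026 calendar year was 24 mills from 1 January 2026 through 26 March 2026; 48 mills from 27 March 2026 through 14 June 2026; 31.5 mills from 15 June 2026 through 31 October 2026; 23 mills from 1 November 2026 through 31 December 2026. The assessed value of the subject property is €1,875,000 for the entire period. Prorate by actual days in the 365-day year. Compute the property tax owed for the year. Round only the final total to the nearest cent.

1 January – 26 March 2026: 85 days at 24 mills → €1,875,000 × 2.4% × 85/365 = €10,479.4521
27 March – 14 June 2026: 80 days at 48 mills → €1,875,000 × 4.8% × 80/365 = €19,726.0274
15 June – 31 October 2026: 139 days at 31.5 mills → €1,875,000 × 3.15% × 139/365 = €22,492.2945
1 November – 31 December 2026: 61 days at 23 mills → €1,875,000 × 2.3% × 61/365 = €7,207.1918
Total = €59,904.9658

€59,904.97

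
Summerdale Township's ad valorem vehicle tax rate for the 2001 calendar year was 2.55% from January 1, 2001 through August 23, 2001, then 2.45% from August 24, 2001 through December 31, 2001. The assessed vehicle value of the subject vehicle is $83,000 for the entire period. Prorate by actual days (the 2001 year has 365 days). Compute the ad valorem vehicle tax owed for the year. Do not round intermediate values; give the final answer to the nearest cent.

$2,086.94

January 1 – August 23, 2001: 235 days at 2.55% → $83,000 × 2.55% × 235/365 = $1,362.6781
August 24 – December 31, 2001: 130 days at 2.45% → $83,000 × 2.45% × 130/365 = $724.2603
Total = $2,086.9384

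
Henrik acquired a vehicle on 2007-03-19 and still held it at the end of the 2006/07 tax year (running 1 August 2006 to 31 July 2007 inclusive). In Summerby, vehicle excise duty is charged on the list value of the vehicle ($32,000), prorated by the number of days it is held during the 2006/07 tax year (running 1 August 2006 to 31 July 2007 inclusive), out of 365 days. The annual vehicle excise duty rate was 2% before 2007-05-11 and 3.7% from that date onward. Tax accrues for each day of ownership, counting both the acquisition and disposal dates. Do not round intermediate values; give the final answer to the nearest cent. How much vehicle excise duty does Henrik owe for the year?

$358.93

2007-03-19 to 2007-05-10: 53 days at 2% → $32,000 × 2% × 53/365 = $92.9315
2007-05-11 to 2007-07-31: 82 days at 3.7% → $32,000 × 3.7% × 82/365 = $265.9945
Total = $358.9260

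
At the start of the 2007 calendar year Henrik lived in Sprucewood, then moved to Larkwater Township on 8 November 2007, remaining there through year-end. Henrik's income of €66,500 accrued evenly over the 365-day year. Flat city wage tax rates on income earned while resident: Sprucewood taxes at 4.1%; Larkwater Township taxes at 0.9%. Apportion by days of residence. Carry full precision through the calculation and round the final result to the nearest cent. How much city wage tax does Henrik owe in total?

€2,411.67

Sprucewood, 1 January – 7 November 2007: 311 days → €66,500 × 4.1% × 311/365 = €2,323.1274
Larkwater Township, 8 November – 31 December 2007: 54 days → €66,500 × 0.9% × 54/365 = €88.5452
Total = €2,411.6726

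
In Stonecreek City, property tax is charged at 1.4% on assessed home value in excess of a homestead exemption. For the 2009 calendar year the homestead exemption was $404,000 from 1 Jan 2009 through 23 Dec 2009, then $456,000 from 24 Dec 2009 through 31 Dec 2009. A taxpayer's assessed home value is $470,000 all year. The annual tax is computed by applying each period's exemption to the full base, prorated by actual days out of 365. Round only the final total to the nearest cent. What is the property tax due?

1 Jan – 23 Dec 2009: 357 days, exemption $404,000 → ($470,000 − $404,000) × 1.4% × 357/365 = $903.7479
24 Dec – 31 Dec 2009: 8 days, exemption $456,000 → ($470,000 − $456,000) × 1.4% × 8/365 = $4.2959
Total = $908.0438

$908.04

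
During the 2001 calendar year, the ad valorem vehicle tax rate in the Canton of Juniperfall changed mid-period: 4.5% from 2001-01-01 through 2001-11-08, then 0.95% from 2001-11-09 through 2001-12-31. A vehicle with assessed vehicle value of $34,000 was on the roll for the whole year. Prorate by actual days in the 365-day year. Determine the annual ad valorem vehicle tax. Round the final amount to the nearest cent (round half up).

2001-01-01 to 2001-11-08: 312 days at 4.5% → $34,000 × 4.5% × 312/365 = $1,307.8356
2001-11-09 to 2001-12-31: 53 days at 0.95% → $34,000 × 0.95% × 53/365 = $46.9014
Total = $1,354.7370

$1,354.74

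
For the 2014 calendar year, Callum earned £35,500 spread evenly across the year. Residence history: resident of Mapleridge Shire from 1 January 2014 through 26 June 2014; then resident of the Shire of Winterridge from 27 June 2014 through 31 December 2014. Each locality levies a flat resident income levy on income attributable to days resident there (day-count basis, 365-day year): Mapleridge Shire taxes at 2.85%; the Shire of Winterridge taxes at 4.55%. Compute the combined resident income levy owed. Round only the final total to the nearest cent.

Mapleridge Shire, 1 January – 26 June 2014: 177 days → £35,500 × 2.85% × 177/365 = £490.6295
The Shire of Winterridge, 27 June – 31 December 2014: 188 days → £35,500 × 4.55% × 188/365 = £831.9644
Total = £1,322.5938

£1,322.59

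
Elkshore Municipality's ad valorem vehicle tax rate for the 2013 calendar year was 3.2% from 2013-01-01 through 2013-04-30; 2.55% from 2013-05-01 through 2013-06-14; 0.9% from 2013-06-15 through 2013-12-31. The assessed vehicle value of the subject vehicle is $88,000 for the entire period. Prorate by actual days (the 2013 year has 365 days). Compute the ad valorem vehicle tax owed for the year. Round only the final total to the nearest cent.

$1,636.44

2013-01-01 to 2013-04-30: 120 days at 3.2% → $88,000 × 3.2% × 120/365 = $925.8082
2013-05-01 to 2013-06-14: 45 days at 2.55% → $88,000 × 2.55% × 45/365 = $276.6575
2013-06-15 to 2013-12-31: 200 days at 0.9% → $88,000 × 0.9% × 200/365 = $433.9726
Total = $1,636.4384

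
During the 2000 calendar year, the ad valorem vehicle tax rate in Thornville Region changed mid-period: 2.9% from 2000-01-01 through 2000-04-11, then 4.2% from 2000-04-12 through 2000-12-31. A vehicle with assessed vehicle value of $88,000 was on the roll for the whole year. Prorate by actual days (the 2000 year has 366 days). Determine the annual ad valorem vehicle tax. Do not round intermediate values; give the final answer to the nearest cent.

$3,377.18

2000-01-01 to 2000-04-11: 102 days at 2.9% → $88,000 × 2.9% × 102/366 = $711.2131
2000-04-12 to 2000-12-31: 264 days at 4.2% → $88,000 × 4.2% × 264/366 = $2,665.9672
Total = $3,377.1803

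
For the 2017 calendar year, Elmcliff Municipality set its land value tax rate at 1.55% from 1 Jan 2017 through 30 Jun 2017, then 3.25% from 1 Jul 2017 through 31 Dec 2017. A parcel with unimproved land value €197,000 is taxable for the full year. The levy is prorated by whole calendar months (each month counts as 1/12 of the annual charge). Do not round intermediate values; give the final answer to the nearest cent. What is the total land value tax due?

1 Jan – 30 Jun 2017: 6 months at 1.55% → €197,000 × 1.55% × 6/12 = €1,526.7500
1 Jul – 31 Dec 2017: 6 months at 3.25% → €197,000 × 3.25% × 6/12 = €3,201.2500
Total = €4,728.0000

€4,728.00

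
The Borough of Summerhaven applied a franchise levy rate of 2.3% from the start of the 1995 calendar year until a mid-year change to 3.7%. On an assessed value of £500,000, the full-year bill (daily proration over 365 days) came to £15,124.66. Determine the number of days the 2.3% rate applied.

176 days

Let d = days at the first rate; then 365 − d days at the second rate.
£500,000 × [2.3%·d + 3.7%·(365−d)] / 365 = £15,124.66
Solving gives d = 176, so the new rate took effect on 26 Jun 1995.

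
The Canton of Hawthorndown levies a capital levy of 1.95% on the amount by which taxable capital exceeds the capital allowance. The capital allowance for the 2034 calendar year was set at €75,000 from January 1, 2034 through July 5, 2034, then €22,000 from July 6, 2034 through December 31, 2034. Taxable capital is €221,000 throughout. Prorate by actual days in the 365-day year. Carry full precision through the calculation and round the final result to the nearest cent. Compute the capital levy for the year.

€3,353.84

January 1 – July 5, 2034: 186 days, exemption €75,000 → (€221,000 − €75,000) × 1.95% × 186/365 = €1,450.8000
July 6 – December 31, 2034: 179 days, exemption €22,000 → (€221,000 − €22,000) × 1.95% × 179/365 = €1,903.0397
Total = €3,353.8397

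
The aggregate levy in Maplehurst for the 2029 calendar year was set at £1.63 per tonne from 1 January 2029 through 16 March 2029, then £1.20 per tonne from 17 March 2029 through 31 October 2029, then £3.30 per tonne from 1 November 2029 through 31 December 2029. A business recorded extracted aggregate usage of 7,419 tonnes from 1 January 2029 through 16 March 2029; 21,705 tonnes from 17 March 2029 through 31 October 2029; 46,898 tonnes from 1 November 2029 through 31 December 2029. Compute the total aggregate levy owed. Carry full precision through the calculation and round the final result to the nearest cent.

£192,902.37

1 January – 16 March 2029: 7,419 tonnes at £1.63/tonne → £12,092.97
17 March – 31 October 2029: 21,705 tonnes at £1.20/tonne → £26,046.00
1 November – 31 December 2029: 46,898 tonnes at £3.30/tonne → £154,763.40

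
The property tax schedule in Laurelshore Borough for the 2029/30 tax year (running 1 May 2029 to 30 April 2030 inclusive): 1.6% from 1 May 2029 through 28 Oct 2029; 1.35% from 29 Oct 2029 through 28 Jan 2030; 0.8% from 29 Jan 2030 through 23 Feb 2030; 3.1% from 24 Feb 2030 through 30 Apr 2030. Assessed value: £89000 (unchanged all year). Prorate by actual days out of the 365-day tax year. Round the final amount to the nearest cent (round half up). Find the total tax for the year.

1 May – 28 Oct 2029: 181 days at 1.6% → £89000 × 1.6% × 181/365 = £706.1479
29 Oct 2029 – 28 Jan 2030: 92 days at 1.35% → £89000 × 1.35% × 92/365 = £302.8438
29 Jan – 23 Feb 2030: 26 days at 0.8% → £89000 × 0.8% × 26/365 = £50.7178
24 Feb – 30 Apr 2030: 66 days at 3.1% → £89000 × 3.1% × 66/365 = £498.8877
Total = £1558.5973

£1558.60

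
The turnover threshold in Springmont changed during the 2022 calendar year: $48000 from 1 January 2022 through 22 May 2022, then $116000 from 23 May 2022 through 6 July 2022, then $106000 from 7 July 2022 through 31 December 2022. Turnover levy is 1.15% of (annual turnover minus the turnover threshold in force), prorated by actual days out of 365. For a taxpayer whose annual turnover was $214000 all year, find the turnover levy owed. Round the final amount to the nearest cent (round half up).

$1487.31

1 January – 22 May 2022: 142 days, exemption $48000 → ($214000 − $48000) × 1.15% × 142/365 = $742.6795
23 May – 6 July 2022: 45 days, exemption $116000 → ($214000 − $116000) × 1.15% × 45/365 = $138.9452
7 July – 31 December 2022: 178 days, exemption $106000 → ($214000 − $106000) × 1.15% × 178/365 = $605.6877
Total = $1487.3123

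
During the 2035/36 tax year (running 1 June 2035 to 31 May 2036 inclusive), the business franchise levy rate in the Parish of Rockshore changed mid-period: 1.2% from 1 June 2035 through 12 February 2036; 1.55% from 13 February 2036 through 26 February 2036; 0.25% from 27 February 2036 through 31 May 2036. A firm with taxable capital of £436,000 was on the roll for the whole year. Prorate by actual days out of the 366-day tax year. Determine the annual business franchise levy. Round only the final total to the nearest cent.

£4,215.26

1 June 2035 – 12 February 2036: 257 days at 1.2% → £436,000 × 1.2% × 257/366 = £3,673.8361
13 February – 26 February 2036: 14 days at 1.55% → £436,000 × 1.55% × 14/366 = £258.5027
27 February – 31 May 2036: 95 days at 0.25% → £436,000 × 0.25% × 95/366 = £282.9235
Total = £4,215.2623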